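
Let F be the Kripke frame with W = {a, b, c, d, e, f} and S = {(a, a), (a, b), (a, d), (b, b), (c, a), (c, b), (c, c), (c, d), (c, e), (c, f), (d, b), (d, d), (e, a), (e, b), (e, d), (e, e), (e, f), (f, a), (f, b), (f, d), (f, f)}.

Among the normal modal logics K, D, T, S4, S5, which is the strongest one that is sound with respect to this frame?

S4

Serial (axiom D): yes — every world has a successor (e.g. a S a).
Reflexive (axiom T): yes — every world is S-related to itself.
Transitive (axiom 4): yes — every two-step S-path is closed by a direct edge.
Euclidean (axiom 5): no — a S b and a S d, but not b S d.
So F validates K, D, T, S4; S5 would additionally require S to be Euclidean. The strongest is S4.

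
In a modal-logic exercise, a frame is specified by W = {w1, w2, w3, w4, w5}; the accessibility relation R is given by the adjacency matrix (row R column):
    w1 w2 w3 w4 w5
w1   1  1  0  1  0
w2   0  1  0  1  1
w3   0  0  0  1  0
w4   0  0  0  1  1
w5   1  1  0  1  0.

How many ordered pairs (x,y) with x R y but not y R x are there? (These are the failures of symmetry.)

Enumerating: (w1,w2), (w1,w4), (w2,w4), (w3,w4), (w5,w1).

5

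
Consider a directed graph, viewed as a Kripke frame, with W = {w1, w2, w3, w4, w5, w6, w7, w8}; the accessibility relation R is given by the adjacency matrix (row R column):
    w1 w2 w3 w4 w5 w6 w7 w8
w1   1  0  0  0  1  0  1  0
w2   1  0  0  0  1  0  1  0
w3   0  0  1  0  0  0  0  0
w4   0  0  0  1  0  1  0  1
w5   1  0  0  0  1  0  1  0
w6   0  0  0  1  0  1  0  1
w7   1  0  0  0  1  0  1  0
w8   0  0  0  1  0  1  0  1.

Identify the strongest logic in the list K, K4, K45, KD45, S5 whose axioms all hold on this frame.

KD45

Transitive (axiom 4): yes — every two-step R-path is closed by a direct edge.
Euclidean (axiom 5): yes — any two successors of a common world are R-related.
Serial (axiom D): yes — every world has a successor (e.g. w1 R w1).
Reflexive (axiom T): no — w2 is not related to itself.
So F validates K, K4, K45, KD45; S5 would additionally require R to be reflexive. The strongest is KD45.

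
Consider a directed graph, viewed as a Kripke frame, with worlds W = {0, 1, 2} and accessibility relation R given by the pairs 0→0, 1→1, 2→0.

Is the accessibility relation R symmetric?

Symmetric: no — 2 R 0 but not 0 R 2.

No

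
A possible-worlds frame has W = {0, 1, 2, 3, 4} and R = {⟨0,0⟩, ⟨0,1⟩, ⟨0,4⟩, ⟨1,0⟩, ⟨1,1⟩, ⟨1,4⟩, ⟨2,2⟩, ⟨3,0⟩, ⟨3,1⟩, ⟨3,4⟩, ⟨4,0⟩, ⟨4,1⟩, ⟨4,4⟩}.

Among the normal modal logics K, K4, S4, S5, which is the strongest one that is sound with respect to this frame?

K4

Transitive (axiom 4): yes — every two-step R-path is closed by a direct edge.
Reflexive (axiom T): no — 3 is not related to itself.
Euclidean (axiom 5): yes — any two successors of a common world are R-related.
So F validates K, K4; S4 would additionally require R to be reflexive. The strongest is K4.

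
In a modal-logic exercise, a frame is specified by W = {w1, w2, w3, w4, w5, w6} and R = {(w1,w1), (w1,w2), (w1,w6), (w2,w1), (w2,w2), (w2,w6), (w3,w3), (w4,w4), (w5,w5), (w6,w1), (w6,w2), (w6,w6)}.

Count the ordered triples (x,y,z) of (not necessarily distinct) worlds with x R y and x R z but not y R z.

R is Euclidean; there are no such tuples.

0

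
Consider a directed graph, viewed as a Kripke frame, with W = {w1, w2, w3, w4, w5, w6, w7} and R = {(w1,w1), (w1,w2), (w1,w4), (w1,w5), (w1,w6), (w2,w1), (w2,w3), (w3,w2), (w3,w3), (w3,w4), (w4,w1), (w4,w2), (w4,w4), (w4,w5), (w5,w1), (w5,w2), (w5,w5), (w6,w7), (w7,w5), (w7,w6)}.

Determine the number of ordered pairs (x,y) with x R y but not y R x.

Enumerating: (w1,w6), (w3,w4), (w4,w2), (w4,w5), (w5,w2), (w7,w5).

6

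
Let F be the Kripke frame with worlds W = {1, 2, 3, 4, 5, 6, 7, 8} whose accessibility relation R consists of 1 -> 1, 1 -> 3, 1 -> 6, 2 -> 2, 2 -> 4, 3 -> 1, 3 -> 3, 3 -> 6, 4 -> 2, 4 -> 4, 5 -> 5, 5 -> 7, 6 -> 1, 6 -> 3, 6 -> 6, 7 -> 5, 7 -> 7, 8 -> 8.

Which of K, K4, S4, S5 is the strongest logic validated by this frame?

Transitive (axiom 4): yes — every two-step R-path is closed by a direct edge.
Reflexive (axiom T): yes — every world is R-related to itself.
Euclidean (axiom 5): yes — any two successors of a common world are R-related.
So F validates K, K4, S4, S5. The strongest is S5.

S5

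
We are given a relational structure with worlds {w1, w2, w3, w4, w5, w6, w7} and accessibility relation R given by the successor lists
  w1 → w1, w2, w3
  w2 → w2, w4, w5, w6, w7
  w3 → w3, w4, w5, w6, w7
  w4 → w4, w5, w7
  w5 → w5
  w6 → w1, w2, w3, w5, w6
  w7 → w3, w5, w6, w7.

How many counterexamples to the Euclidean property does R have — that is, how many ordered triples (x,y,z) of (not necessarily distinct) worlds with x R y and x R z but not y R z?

Enumerating: (w1,w2,w1), (w1,w2,w3), (w1,w3,w1), (w1,w3,w2), (w2,w4,w2), (w2,w4,w6), (w2,w5,w2), (w2,w5,w4), (w2,w5,w6), (w2,w5,w7), (w2,w6,w4), (w2,w6,w7), … and 28 more.
Total: 40.

40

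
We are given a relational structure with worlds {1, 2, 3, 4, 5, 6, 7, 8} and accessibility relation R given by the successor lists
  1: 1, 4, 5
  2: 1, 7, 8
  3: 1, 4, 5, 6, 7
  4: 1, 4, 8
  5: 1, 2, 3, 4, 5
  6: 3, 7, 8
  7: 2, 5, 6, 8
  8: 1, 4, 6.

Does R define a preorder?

Reflexive: no — 2 is not related to itself.
Transitive: no — 1 R 4 and 4 R 8, but not 1 R 8.
So R is not a preorder.

No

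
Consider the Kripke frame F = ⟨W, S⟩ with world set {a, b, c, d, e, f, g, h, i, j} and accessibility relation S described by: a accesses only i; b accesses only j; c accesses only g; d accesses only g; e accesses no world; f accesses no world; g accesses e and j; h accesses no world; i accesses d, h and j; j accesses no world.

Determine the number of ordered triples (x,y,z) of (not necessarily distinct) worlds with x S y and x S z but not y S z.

Enumerating: (a,i,i), (b,j,j), (c,g,g), (d,g,g), (g,e,e), (g,e,j), (g,j,e), (g,j,j), (i,d,d), (i,d,h), (i,d,j), (i,h,d), (i,h,h), (i,h,j), (i,j,d), (i,j,h), (i,j,j).

17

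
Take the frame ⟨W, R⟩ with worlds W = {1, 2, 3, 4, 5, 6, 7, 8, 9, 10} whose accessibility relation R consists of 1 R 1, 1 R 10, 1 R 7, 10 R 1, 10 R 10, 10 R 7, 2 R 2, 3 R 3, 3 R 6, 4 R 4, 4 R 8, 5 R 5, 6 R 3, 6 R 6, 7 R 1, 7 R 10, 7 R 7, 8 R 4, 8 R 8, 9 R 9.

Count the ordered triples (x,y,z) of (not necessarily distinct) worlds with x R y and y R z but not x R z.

R is transitive; there are no such tuples.

0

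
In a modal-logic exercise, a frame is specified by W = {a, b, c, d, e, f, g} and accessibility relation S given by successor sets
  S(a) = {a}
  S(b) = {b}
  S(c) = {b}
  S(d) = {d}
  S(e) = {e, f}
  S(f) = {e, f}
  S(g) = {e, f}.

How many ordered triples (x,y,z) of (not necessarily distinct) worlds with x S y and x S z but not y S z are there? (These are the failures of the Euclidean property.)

S is Euclidean; there are no such tuples.

0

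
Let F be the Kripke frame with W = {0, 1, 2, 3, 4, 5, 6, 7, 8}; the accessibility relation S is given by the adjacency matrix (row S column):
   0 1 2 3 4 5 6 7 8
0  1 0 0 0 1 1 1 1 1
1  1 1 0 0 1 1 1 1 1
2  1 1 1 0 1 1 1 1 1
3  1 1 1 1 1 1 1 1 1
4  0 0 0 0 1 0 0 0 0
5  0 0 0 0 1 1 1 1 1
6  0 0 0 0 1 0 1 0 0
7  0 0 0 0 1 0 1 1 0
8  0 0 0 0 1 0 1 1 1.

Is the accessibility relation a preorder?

Yes

Reflexive: yes — every world is S-related to itself.
Transitive: yes — every two-step S-path is closed by a direct edge.
So S is a preorder.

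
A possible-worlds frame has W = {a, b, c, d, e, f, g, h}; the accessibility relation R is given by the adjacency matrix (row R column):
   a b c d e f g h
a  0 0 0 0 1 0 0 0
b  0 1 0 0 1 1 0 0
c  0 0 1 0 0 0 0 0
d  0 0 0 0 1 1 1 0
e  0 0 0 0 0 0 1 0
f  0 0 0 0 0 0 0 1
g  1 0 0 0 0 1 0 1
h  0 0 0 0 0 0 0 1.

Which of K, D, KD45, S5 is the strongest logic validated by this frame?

D

Serial (axiom D): yes — every world has a successor (e.g. a R e).
Euclidean (axiom 5): no — b R e and b R f, but not e R f.
Transitive (axiom 4): no — a R e and e R g, but not a R g.
Reflexive (axiom T): no — a is not related to itself.
So F validates K, D; KD45 would additionally require R to be Euclidean and transitive. The strongest is D.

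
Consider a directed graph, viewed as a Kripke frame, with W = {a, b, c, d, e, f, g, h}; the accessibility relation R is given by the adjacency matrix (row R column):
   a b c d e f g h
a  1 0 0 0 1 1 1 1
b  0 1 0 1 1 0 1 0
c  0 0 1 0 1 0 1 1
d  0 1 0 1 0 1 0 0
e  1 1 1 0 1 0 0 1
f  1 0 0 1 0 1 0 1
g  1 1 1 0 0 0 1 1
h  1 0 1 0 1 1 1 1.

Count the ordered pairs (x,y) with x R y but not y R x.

R is symmetric; there are no such tuples.

0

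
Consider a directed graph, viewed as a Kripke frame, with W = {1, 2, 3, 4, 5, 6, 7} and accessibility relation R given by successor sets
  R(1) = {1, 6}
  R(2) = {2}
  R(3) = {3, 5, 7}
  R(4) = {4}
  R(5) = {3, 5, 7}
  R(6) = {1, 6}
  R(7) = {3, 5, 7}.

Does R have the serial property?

Serial: yes — every world has a successor (e.g. 1 R 1).

Yes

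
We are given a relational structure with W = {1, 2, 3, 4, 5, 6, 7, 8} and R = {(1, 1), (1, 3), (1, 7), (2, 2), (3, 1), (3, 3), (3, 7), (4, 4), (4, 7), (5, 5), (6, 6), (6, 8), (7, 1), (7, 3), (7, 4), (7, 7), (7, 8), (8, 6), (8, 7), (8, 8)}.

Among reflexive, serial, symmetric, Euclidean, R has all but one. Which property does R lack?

Reflexive: yes — every world is R-related to itself.
Serial: yes — every world has a successor (e.g. 1 R 1).
Symmetric: yes — every pair in R has its reverse in R.
Euclidean: no — 7 R 1 and 7 R 4, but not 1 R 4.
Only Euclidean fails.

Euclidean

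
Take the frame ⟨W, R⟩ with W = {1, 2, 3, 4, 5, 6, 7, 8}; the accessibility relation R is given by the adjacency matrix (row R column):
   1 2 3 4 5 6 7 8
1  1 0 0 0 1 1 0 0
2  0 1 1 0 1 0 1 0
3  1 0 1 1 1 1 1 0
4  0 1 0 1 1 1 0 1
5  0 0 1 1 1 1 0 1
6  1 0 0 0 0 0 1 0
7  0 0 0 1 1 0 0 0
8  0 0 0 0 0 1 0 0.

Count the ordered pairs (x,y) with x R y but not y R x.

17

Enumerating: (1,5), (2,3), (2,5), (2,7), (3,1), (3,4), (3,6), (3,7), (4,2), (4,6), (4,8), (5,6), (5,8), (6,7), (7,4), (7,5), (8,6).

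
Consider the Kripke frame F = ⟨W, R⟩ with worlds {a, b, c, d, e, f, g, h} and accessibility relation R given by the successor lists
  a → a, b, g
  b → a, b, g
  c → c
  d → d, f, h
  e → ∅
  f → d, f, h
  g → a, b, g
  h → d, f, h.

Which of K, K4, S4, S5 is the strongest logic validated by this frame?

K4

Transitive (axiom 4): yes — every two-step R-path is closed by a direct edge.
Reflexive (axiom T): no — e is not related to itself.
Euclidean (axiom 5): yes — any two successors of a common world are R-related.
So F validates K, K4; S4 would additionally require R to be reflexive. The strongest is K4.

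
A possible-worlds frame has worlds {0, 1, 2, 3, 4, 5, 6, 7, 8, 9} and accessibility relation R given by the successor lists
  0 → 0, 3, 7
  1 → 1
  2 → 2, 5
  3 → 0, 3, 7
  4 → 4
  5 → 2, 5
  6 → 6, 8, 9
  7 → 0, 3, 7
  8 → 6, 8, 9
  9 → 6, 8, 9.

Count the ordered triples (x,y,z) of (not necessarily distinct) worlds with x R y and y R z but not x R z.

R is transitive; there are no such tuples.

0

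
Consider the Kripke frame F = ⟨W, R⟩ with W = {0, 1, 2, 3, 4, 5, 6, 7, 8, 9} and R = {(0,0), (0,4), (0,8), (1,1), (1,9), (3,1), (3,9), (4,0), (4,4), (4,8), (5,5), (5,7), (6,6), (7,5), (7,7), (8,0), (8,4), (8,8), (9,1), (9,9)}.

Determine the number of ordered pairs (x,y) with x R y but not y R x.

2

Enumerating: (3,1), (3,9).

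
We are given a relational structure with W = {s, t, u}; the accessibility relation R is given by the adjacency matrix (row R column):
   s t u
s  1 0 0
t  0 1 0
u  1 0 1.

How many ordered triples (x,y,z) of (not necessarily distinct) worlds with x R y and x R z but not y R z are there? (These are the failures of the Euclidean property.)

1

Enumerating: (u,s,u).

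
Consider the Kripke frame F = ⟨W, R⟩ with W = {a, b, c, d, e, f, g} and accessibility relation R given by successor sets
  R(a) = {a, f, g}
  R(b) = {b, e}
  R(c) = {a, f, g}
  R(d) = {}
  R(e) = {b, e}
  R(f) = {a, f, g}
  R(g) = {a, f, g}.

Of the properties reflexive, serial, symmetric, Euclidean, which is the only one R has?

Reflexive: no — c is not related to itself.
Serial: no — d has no R-successor.
Symmetric: no — c R a but not a R c.
Euclidean: yes — any two successors of a common world are R-related.
Only Euclidean holds.

Euclidean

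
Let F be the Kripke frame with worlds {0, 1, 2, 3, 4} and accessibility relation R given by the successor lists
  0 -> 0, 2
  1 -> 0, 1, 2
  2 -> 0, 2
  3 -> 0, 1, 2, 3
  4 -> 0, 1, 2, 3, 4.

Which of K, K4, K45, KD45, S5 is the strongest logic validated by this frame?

Transitive (axiom 4): yes — every two-step R-path is closed by a direct edge.
Euclidean (axiom 5): no — 3 R 0 and 3 R 1, but not 0 R 1.
Serial (axiom D): yes — every world has a successor (e.g. 0 R 0).
Reflexive (axiom T): yes — every world is R-related to itself.
So F validates K, K4; K45 would additionally require R to be Euclidean. The strongest is K4.

K4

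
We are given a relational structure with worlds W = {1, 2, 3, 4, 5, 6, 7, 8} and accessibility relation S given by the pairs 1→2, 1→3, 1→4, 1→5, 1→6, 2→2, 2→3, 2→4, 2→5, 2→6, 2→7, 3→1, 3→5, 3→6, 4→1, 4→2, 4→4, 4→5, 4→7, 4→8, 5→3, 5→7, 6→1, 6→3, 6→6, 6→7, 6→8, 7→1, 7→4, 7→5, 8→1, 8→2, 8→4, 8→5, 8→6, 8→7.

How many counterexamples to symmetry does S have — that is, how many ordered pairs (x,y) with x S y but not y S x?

Enumerating: (1,2), (1,5), (2,3), (2,5), (2,6), (2,7), (4,5), (6,7), (7,1), (8,1), (8,2), (8,5), (8,7).

13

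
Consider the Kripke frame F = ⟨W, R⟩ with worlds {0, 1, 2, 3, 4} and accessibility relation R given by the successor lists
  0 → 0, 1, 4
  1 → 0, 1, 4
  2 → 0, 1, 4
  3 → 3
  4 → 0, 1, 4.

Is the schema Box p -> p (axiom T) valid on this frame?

The schema T characterises exactly the reflexive frames.
Reflexive: no — 2 is not related to itself.

No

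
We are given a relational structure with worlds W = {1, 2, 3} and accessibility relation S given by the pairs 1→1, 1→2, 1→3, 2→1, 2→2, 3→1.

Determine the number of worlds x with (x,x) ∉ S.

1

Enumerating: 3.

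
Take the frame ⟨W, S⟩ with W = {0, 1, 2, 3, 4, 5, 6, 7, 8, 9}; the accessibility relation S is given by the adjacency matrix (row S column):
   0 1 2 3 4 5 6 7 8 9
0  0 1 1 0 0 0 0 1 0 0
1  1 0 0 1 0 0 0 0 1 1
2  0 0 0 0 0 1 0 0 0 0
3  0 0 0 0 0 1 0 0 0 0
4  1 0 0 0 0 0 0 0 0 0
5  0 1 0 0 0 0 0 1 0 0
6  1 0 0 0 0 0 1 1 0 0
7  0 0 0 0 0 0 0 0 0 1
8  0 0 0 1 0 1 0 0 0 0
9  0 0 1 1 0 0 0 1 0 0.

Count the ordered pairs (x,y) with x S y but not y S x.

16

Enumerating: (0,2), (0,7), (1,3), (1,8), (1,9), (2,5), (3,5), (4,0), (5,1), (5,7), (6,0), (6,7), (8,3), (8,5), (9,2), (9,3).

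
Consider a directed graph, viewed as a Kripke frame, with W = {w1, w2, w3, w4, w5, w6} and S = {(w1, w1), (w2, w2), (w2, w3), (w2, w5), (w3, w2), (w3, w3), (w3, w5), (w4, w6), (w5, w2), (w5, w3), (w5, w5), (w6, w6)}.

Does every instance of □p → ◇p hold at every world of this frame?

By correspondence theory, D is valid on a frame iff S is serial.
Serial: yes — every world has a successor (e.g. w1 S w1).

Yes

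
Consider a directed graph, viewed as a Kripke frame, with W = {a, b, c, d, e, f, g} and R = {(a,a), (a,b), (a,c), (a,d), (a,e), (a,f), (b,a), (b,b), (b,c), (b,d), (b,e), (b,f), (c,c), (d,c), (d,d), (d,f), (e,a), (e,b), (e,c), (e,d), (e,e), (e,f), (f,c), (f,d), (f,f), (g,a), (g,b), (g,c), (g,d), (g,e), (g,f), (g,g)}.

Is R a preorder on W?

Yes

Reflexive: yes — every world is R-related to itself.
Transitive: yes — every two-step R-path is closed by a direct edge.
So R is a preorder.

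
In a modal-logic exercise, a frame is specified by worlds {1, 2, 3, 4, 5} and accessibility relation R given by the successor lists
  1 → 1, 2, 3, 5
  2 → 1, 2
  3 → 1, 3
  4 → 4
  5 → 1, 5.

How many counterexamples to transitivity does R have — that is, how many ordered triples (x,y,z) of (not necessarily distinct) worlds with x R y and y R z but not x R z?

Enumerating: (2,1,3), (2,1,5), (3,1,2), (3,1,5), (5,1,2), (5,1,3).

6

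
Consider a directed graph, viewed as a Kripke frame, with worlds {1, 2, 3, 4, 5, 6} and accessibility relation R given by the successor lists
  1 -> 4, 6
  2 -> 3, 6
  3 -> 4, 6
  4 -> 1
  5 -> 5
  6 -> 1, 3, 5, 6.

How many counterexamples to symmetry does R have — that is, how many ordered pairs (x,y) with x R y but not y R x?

4

Enumerating: (2,3), (2,6), (3,4), (6,5).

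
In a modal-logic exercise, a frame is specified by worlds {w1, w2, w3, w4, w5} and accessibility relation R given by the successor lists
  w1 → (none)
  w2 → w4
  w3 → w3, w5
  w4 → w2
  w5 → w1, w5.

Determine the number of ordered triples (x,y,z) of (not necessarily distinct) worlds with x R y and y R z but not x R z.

Enumerating: (w2,w4,w2), (w3,w5,w1), (w4,w2,w4).

3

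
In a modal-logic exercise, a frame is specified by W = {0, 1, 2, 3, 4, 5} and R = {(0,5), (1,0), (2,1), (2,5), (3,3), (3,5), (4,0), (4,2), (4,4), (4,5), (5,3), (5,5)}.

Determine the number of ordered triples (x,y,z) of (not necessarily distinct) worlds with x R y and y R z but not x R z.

Enumerating: (0,5,3), (1,0,5), (2,1,0), (2,5,3), (4,2,1), (4,5,3).

6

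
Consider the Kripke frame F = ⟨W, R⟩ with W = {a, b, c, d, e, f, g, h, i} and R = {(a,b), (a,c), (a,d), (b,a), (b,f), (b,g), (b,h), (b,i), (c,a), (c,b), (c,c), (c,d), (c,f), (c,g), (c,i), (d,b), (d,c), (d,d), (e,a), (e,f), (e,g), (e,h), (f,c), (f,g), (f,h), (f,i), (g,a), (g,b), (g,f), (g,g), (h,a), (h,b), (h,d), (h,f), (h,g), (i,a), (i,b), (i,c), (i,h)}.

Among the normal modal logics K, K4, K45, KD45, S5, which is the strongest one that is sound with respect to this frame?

Transitive (axiom 4): no — a R b and b R f, but not a R f.
Euclidean (axiom 5): no — a R b and a R c, but not b R c.
Serial (axiom D): yes — every world has a successor (e.g. a R b).
Reflexive (axiom T): no — a is not related to itself.
So F validates K; K4 would additionally require R to be transitive. The strongest is K.

K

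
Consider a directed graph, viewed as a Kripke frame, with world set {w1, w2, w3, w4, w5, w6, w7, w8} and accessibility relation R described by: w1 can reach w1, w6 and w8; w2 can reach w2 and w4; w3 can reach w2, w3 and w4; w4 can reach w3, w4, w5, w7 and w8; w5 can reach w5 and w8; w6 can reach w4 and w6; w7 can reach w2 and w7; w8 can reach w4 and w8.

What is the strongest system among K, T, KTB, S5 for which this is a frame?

Reflexive (axiom T): yes — every world is R-related to itself.
Symmetric (axiom B): no — w1 R w6 but not w6 R w1.
Euclidean (axiom 5): no — w1 R w6 and w1 R w8, but not w6 R w8.
So F validates K, T; KTB would additionally require R to be symmetric. The strongest is T.

T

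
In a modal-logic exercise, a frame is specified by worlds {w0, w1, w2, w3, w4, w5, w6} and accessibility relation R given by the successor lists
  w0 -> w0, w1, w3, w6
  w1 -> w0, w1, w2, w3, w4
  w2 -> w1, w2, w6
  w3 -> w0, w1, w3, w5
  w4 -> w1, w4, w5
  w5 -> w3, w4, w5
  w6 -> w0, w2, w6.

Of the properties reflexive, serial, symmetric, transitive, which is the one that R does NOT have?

transitive

Reflexive: yes — every world is R-related to itself.
Serial: yes — every world has a successor (e.g. w0 R w0).
Symmetric: yes — every pair in R has its reverse in R.
Transitive: no — w0 R w1 and w1 R w2, but not w0 R w2.
Only transitive fails.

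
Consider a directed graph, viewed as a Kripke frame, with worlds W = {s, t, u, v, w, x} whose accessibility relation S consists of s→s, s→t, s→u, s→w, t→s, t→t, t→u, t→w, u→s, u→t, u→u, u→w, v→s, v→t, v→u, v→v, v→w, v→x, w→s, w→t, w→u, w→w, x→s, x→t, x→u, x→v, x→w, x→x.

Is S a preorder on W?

Reflexive: yes — every world is S-related to itself.
Transitive: yes — every two-step S-path is closed by a direct edge.
So S is a preorder.

Yes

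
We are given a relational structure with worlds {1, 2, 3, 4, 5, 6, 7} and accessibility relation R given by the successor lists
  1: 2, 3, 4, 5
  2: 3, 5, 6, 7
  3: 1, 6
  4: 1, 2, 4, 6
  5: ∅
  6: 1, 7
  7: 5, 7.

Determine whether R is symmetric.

No

Symmetric: no — 1 R 2 but not 2 R 1.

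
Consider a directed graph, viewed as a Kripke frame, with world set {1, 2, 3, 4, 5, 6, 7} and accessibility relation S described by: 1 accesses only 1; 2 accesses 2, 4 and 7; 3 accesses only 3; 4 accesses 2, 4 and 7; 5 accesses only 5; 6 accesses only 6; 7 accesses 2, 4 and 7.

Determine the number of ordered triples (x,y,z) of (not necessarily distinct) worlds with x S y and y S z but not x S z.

S is transitive; there are no such tuples.

0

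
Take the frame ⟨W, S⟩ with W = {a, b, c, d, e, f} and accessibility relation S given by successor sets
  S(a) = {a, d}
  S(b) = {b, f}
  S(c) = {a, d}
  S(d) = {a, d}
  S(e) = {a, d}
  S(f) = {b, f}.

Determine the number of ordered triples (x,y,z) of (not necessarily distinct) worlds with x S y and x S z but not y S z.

S is Euclidean; there are no such tuples.

0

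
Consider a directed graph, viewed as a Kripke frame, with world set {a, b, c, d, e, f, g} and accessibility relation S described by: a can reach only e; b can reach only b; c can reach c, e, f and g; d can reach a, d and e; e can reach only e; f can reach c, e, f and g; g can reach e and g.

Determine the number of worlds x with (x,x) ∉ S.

1

Enumerating: a.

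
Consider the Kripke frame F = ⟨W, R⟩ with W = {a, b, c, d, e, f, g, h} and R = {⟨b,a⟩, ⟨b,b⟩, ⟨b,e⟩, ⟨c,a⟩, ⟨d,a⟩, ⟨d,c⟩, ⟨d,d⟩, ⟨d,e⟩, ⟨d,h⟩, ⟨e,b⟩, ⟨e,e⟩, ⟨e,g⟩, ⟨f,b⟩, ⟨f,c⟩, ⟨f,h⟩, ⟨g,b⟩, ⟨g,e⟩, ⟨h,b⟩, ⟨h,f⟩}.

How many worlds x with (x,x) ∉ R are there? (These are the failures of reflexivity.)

Enumerating: a, c, f, g, h.

5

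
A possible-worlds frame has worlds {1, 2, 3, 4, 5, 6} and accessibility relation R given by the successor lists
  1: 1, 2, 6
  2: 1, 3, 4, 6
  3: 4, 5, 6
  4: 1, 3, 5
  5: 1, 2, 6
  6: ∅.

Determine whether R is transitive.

No

Transitive: no — 1 R 2 and 2 R 3, but not 1 R 3.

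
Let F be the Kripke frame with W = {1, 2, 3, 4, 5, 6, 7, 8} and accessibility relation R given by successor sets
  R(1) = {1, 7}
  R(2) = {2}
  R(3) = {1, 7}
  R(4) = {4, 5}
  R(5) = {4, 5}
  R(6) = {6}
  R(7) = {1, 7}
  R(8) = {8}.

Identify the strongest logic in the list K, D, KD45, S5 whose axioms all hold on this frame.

Serial (axiom D): yes — every world has a successor (e.g. 1 R 1).
Euclidean (axiom 5): yes — any two successors of a common world are R-related.
Transitive (axiom 4): yes — every two-step R-path is closed by a direct edge.
Reflexive (axiom T): no — 3 is not related to itself.
So F validates K, D, KD45; S5 would additionally require R to be reflexive. The strongest is KD45.

KD45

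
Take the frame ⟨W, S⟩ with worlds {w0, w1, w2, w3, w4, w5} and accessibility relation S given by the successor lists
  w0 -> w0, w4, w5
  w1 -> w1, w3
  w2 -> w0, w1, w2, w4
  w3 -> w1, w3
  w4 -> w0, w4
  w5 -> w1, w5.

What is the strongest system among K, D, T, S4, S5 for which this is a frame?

Serial (axiom D): yes — every world has a successor (e.g. w0 S w0).
Reflexive (axiom T): yes — every world is S-related to itself.
Transitive (axiom 4): no — w0 S w5 and w5 S w1, but not w0 S w1.
Euclidean (axiom 5): no — w0 S w4 and w0 S w5, but not w4 S w5.
So F validates K, D, T; S4 would additionally require S to be transitive. The strongest is T.

T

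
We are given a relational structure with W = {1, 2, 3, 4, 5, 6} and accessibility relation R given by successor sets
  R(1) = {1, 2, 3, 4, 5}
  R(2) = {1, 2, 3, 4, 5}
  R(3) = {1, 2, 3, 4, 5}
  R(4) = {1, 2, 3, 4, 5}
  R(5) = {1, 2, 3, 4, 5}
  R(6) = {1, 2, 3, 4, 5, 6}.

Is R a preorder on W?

Yes

Reflexive: yes — every world is R-related to itself.
Transitive: yes — every two-step R-path is closed by a direct edge.
So R is a preorder.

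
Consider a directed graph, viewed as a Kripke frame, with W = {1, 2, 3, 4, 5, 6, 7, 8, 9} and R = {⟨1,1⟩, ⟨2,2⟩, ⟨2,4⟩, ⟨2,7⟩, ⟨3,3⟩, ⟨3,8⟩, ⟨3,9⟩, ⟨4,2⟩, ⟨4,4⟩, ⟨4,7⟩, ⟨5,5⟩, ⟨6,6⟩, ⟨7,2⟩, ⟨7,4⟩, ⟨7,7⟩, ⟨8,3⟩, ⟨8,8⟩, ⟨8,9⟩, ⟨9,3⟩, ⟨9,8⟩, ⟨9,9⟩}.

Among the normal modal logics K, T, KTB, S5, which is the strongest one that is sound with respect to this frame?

S5

Reflexive (axiom T): yes — every world is R-related to itself.
Symmetric (axiom B): yes — every pair in R has its reverse in R.
Euclidean (axiom 5): yes — any two successors of a common world are R-related.
So F validates K, T, KTB, S5. The strongest is S5.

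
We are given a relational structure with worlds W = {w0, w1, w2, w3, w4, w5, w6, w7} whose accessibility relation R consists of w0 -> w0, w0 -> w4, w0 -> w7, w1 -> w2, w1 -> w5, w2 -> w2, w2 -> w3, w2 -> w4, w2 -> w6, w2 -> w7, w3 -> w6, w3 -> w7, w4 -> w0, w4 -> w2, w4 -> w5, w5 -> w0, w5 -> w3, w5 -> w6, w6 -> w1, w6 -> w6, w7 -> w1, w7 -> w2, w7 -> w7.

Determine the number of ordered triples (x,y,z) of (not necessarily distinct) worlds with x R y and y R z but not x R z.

36

Enumerating: (w0,w4,w2), (w0,w4,w5), (w0,w7,w1), (w0,w7,w2), (w1,w2,w3), (w1,w2,w4), (w1,w2,w6), (w1,w2,w7), (w1,w5,w0), (w1,w5,w3), (w1,w5,w6), (w2,w4,w0), … and 24 more.
Total: 36.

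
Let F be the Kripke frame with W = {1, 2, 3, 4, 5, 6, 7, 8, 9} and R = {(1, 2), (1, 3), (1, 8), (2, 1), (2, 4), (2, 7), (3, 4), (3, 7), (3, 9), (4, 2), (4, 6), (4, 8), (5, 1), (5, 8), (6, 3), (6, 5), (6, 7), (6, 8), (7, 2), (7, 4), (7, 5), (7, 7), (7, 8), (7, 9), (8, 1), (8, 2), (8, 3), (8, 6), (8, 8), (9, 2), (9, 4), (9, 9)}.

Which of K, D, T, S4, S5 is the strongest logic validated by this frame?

Serial (axiom D): yes — every world has a successor (e.g. 1 R 2).
Reflexive (axiom T): no — 1 is not related to itself.
Transitive (axiom 4): no — 1 R 2 and 2 R 4, but not 1 R 4.
Euclidean (axiom 5): no — 1 R 2 and 1 R 3, but not 2 R 3.
So F validates K, D; T would additionally require R to be reflexive. The strongest is D.

D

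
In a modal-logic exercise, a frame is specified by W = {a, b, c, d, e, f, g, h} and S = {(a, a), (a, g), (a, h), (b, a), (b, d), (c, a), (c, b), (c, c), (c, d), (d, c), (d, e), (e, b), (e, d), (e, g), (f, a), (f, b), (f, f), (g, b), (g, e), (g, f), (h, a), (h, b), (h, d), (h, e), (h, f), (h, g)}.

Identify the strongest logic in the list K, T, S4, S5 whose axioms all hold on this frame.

K

Reflexive (axiom T): no — b is not related to itself.
Transitive (axiom 4): no — a S g and g S b, but not a S b.
Euclidean (axiom 5): no — a S g and a S h, but not g S h.
So F validates K; T would additionally require S to be reflexive. The strongest is K.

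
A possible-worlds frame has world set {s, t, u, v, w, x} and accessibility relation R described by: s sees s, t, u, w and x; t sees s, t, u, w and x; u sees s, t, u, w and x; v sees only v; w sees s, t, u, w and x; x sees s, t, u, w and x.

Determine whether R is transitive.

Yes

Transitive: yes — every two-step R-path is closed by a direct edge.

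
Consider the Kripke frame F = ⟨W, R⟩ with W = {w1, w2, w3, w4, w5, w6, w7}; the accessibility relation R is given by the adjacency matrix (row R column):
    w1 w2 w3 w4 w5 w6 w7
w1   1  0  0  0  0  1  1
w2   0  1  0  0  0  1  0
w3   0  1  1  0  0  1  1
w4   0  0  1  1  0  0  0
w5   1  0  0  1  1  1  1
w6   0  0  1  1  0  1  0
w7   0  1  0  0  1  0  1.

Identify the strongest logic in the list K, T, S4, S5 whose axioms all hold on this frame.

T

Reflexive (axiom T): yes — every world is R-related to itself.
Transitive (axiom 4): no — w1 R w6 and w6 R w3, but not w1 R w3.
Euclidean (axiom 5): no — w1 R w6 and w1 R w7, but not w6 R w7.
So F validates K, T; S4 would additionally require R to be transitive. The strongest is T.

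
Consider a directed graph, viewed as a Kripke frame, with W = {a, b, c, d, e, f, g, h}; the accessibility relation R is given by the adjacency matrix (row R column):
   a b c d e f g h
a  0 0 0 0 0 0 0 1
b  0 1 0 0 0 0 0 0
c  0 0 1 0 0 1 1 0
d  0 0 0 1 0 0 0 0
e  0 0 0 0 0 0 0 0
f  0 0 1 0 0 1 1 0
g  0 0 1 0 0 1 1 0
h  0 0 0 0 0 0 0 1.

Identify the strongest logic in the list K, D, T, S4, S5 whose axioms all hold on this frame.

K

Serial (axiom D): no — e has no R-successor.
Reflexive (axiom T): no — a is not related to itself.
Transitive (axiom 4): yes — every two-step R-path is closed by a direct edge.
Euclidean (axiom 5): yes — any two successors of a common world are R-related.
So F validates K; D would additionally require R to be serial. The strongest is K.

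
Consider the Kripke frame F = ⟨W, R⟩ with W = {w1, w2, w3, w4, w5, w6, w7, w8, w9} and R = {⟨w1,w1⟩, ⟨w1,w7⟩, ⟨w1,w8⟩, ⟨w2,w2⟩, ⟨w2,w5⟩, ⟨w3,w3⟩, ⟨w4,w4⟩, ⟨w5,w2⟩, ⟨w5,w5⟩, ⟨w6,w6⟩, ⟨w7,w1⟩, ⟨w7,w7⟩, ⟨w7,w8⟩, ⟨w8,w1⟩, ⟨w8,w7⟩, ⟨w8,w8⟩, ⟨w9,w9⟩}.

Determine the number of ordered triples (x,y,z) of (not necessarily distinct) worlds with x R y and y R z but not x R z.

R is transitive; there are no such tuples.

0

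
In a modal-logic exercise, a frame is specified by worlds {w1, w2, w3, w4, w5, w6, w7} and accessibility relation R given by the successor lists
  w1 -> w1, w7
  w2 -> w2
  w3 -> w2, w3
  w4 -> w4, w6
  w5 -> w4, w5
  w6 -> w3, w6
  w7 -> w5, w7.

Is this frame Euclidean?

Euclidean: no — w1 R w7 and w1 R w1, but not w7 R w1.

No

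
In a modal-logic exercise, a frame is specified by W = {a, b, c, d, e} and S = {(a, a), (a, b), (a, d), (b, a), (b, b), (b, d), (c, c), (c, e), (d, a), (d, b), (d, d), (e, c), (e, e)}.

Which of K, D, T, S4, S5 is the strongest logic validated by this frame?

S5

Serial (axiom D): yes — every world has a successor (e.g. a S a).
Reflexive (axiom T): yes — every world is S-related to itself.
Transitive (axiom 4): yes — every two-step S-path is closed by a direct edge.
Euclidean (axiom 5): yes — any two successors of a common world are S-related.
So F validates K, D, T, S4, S5. The strongest is S5.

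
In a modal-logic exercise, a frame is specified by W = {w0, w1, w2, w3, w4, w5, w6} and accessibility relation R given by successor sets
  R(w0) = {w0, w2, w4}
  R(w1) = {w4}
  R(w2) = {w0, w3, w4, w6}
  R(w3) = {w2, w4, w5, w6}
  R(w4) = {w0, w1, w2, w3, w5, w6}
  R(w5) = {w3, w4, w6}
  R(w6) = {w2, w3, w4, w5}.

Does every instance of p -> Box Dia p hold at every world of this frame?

Yes

Axiom B corresponds to the accessibility relation being symmetric.
Symmetric: yes — every pair in R has its reverse in R.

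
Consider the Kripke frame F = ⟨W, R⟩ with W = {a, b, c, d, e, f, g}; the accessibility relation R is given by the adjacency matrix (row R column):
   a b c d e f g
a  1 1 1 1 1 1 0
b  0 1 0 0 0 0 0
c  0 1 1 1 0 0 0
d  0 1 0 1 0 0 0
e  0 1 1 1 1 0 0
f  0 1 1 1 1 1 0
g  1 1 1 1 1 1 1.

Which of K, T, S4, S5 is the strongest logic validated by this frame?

Reflexive (axiom T): yes — every world is R-related to itself.
Transitive (axiom 4): yes — every two-step R-path is closed by a direct edge.
Euclidean (axiom 5): no — a R b and a R c, but not b R c.
So F validates K, T, S4; S5 would additionally require R to be Euclidean. The strongest is S4.

S4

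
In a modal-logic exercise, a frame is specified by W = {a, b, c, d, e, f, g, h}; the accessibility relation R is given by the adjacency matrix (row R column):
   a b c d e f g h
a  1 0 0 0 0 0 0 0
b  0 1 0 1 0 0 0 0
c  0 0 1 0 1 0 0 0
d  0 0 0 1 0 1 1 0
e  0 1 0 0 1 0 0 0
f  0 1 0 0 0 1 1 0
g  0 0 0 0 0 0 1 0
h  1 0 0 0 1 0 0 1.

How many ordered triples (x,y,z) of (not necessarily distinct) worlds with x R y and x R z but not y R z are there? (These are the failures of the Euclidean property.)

14

Enumerating: (b,d,b), (c,e,c), (d,f,d), (d,g,d), (d,g,f), (e,b,e), (f,b,f), (f,b,g), (f,g,b), (f,g,f), (h,a,e), (h,a,h), (h,e,a), (h,e,h).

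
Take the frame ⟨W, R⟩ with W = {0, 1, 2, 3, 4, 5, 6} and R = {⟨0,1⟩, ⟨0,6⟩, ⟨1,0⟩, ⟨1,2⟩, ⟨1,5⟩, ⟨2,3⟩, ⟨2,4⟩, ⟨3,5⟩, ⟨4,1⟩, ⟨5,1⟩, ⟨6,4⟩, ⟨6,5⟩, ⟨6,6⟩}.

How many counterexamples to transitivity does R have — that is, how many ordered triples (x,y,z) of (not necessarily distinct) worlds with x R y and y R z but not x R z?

21

Enumerating: (0,1,0), (0,1,2), (0,1,5), (0,6,4), (0,6,5), (1,0,1), (1,0,6), (1,2,3), (1,2,4), (1,5,1), (2,3,5), (2,4,1), … and 9 more.
Total: 21.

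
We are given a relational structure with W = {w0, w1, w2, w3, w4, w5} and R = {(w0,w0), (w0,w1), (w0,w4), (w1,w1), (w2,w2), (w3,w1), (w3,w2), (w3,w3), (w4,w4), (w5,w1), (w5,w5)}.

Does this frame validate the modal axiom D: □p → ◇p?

Axiom D corresponds to the accessibility relation being serial.
Serial: yes — every world has a successor (e.g. w0 R w0).

Yes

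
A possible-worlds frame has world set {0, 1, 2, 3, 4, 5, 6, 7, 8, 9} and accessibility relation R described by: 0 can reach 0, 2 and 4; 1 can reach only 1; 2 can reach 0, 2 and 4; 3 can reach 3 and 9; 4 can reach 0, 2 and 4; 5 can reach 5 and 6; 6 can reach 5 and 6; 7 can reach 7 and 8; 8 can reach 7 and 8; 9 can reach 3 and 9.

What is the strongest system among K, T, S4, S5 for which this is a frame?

Reflexive (axiom T): yes — every world is R-related to itself.
Transitive (axiom 4): yes — every two-step R-path is closed by a direct edge.
Euclidean (axiom 5): yes — any two successors of a common world are R-related.
So F validates K, T, S4, S5. The strongest is S5.

S5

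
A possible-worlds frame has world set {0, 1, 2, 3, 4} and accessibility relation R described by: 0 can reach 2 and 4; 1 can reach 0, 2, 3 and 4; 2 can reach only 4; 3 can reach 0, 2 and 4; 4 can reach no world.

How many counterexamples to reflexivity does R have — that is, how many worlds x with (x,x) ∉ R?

Enumerating: 0, 1, 2, 3, 4.

5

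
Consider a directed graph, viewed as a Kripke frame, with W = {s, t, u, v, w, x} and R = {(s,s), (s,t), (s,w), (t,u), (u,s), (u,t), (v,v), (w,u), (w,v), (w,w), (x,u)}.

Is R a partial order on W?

Reflexive: no — t is not related to itself.
Transitive: no — s R t and t R u, but not s R u.
Antisymmetric: no — t R u and u R t with t ≠ u.
So R is not a partial order.

No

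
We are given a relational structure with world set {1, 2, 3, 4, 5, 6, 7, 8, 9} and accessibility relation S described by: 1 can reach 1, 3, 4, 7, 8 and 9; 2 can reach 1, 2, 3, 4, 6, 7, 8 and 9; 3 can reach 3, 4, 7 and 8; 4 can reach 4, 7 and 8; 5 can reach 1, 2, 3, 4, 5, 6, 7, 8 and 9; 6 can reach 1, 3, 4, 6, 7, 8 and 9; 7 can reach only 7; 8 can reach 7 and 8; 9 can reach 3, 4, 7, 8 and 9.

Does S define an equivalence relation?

Reflexive: yes — every world is S-related to itself.
Symmetric: no — 1 S 3 but not 3 S 1.
Transitive: yes — every two-step S-path is closed by a direct edge.
So S is not an equivalence relation.

No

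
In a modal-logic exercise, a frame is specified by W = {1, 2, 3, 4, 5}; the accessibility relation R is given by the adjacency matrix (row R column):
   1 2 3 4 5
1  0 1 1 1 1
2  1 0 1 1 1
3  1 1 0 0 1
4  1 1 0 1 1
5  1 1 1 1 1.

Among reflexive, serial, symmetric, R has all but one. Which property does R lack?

Reflexive: no — 1 is not related to itself.
Serial: yes — every world has a successor (e.g. 1 R 2).
Symmetric: yes — every pair in R has its reverse in R.
Only reflexive fails.

reflexive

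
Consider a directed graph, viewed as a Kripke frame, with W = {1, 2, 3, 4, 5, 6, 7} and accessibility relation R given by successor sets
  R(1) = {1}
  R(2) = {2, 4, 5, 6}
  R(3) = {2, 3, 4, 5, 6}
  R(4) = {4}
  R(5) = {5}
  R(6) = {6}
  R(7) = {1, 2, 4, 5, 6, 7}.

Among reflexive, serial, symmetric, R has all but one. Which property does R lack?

symmetric

Reflexive: yes — every world is R-related to itself.
Serial: yes — every world has a successor (e.g. 1 R 1).
Symmetric: no — 2 R 4 but not 4 R 2.
Only symmetric fails.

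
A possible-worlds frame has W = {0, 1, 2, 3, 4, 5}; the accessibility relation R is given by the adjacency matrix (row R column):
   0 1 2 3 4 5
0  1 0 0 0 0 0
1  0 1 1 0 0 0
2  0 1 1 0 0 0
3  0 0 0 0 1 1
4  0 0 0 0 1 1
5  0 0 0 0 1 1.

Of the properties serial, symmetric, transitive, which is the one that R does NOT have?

symmetric

Serial: yes — every world has a successor (e.g. 0 R 0).
Symmetric: no — 3 R 4 but not 4 R 3.
Transitive: yes — every two-step R-path is closed by a direct edge.
Only symmetric fails.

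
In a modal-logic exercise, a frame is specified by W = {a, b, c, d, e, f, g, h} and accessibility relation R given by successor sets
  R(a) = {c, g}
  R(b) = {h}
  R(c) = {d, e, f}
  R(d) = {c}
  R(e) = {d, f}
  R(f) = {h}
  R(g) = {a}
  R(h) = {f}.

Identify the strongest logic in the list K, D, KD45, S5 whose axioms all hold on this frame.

D

Serial (axiom D): yes — every world has a successor (e.g. a R c).
Euclidean (axiom 5): no — a R c and a R g, but not c R g.
Transitive (axiom 4): no — a R c and c R d, but not a R d.
Reflexive (axiom T): no — a is not related to itself.
So F validates K, D; KD45 would additionally require R to be Euclidean and transitive. The strongest is D.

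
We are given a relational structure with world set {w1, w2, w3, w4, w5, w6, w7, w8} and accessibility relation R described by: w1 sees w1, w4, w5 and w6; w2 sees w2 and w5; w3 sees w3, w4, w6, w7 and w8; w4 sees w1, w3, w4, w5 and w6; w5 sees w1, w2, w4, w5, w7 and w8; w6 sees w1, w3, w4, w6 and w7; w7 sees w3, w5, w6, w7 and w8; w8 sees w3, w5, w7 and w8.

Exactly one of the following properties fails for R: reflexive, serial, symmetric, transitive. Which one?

transitive

Reflexive: yes — every world is R-related to itself.
Serial: yes — every world has a successor (e.g. w1 R w1).
Symmetric: yes — every pair in R has its reverse in R.
Transitive: no — w1 R w4 and w4 R w3, but not w1 R w3.
Only transitive fails.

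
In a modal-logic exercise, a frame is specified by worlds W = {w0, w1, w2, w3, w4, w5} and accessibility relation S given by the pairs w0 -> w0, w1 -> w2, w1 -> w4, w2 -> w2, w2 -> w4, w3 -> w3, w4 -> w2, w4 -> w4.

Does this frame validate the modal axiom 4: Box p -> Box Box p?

The schema 4 characterises exactly the transitive frames.
Transitive: yes — every two-step S-path is closed by a direct edge.

Yes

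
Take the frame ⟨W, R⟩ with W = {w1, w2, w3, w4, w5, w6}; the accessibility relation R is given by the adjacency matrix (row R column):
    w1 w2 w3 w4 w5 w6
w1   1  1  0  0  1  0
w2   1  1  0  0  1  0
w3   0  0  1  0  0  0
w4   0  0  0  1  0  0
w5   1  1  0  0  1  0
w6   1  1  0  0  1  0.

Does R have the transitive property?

Transitive: yes — every two-step R-path is closed by a direct edge.

Yes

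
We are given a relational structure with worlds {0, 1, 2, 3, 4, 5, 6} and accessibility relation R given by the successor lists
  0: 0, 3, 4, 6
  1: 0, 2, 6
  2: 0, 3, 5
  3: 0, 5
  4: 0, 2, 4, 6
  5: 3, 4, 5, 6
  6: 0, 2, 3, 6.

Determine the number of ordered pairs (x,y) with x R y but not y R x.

12

Enumerating: (1,0), (1,2), (1,6), (2,0), (2,3), (2,5), (4,2), (4,6), (5,4), (5,6), (6,2), (6,3).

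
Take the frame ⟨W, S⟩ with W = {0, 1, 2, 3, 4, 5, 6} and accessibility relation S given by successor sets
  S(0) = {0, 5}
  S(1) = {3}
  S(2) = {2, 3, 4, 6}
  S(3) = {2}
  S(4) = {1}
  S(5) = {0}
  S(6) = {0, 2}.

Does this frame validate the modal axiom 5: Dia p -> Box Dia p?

No

By correspondence theory, 5 is valid on a frame iff S is Euclidean.
Euclidean: no — 2 S 3 and 2 S 4, but not 3 S 4.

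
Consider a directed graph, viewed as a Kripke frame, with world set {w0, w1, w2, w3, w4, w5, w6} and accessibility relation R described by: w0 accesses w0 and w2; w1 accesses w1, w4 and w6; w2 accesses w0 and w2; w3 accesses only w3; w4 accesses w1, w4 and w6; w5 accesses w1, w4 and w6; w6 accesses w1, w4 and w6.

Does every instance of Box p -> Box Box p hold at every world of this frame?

Axiom 4 corresponds to the accessibility relation being transitive.
Transitive: yes — every two-step R-path is closed by a direct edge.

Yes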